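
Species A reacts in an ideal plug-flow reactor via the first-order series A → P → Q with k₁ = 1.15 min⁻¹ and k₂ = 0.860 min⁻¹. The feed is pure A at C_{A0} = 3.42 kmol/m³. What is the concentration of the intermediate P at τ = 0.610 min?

The intermediate concentration in a first-order A→B→C sequence is C_P = k₁C_{A0}(e^(−k₁τ) − e^(−k₂τ))/(k₂−k₁).
e^(−k₁τ) = e^(−1.15×0.610) = e^(−0.7015) = 0.4958; e^(−k₂τ) = e^(−0.5246) = 0.5918.
C_P = 1.15×3.42/(0.860−1.15) × (0.4958−0.5918) = (-13.56)×(-0.09595) = 1.301 kmol/m³.

1.30 kmol/m³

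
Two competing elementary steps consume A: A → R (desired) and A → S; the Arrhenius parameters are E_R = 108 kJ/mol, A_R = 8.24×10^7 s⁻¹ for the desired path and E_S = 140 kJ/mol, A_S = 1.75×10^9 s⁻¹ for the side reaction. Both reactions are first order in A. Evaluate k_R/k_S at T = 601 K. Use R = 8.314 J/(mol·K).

28.5

Since both paths have the same order in A, the concentration cancels and S_{R/S} = k_R/k_S = (A_R/A_S)·exp[(E_S−E_R)/(RT)].
(E_S−E_R)/(RT) = (140−108)×10³/(8.314×601) = 32000/4997 = 6.404.
k_R/k_S = (8.24×10^7/1.75×10^9)·exp(6.404) = 0.04709 × 604.4 = 28.5.
Since E_R < E_S, lowering the temperature improves selectivity toward R.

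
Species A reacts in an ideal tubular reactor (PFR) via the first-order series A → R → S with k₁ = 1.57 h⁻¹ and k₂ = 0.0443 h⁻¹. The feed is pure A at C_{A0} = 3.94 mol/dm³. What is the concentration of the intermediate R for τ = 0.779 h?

2.72 mol/dm³

For first-order series with pure A initially, C_R(τ) = k₁C_{A0}/(k₂−k₁)·(e^(−k₁τ) − e^(−k₂τ)).
e^(−k₁τ) = e^(−1.57×0.779) = e^(−1.223) = 0.2943; e^(−k₂τ) = e^(−0.03451) = 0.9661.
C_R = 1.57×3.94/(0.0443−1.57) × (0.2943−0.9661) = (-4.054)×(-0.6717) = 2.724 mol/dm³.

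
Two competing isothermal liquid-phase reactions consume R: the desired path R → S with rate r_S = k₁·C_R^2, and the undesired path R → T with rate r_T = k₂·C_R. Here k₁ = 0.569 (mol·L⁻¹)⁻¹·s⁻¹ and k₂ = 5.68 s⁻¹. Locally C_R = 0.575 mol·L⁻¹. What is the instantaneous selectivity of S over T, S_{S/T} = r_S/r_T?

S_{S/T} = r_S/r_T = (k₁·C_R^2)/(k₂·C_R) = (k₁/k₂)·C_R.
= (0.569×0.5750^2) / (5.68×0.5750) = 0.1881/3.266 = 0.0576.
Since the desired path is higher order in R, keeping C_R high (PFR or concentrated feed) favours S.

0.0576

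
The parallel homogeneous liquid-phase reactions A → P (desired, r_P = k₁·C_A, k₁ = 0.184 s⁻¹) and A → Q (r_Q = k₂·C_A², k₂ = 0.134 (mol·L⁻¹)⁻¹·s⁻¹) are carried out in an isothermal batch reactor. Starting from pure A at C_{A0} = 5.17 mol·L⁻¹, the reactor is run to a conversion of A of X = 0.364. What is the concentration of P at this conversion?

0.466 mol·L⁻¹

C_A = C_{A0}(1−X) = 3.288 mol·L⁻¹.
Along a PFR/batch, dC_P/dC_A = −r_P/(r_P+r_Q) = −k₁/(k₁+k₂·C_A).
Integrating from C_{A0} to C_A: C_P = (0.184/0.134)·ln[(0.184+0.134·5.17)/(0.184+0.134·3.29)] = 1.373·ln(0.8768/0.6246) = 0.4657 mol·L⁻¹.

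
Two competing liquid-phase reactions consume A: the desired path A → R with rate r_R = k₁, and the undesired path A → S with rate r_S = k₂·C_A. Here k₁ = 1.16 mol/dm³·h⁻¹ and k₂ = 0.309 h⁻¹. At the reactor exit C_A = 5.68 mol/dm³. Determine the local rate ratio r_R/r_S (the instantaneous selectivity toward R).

0.661

S_{R/S} = r_R/r_S = (k₁)/(k₂·C_A) = (k₁/k₂)·C_A⁻¹.
= (1.16) / (0.309×5.680) = 1.160/1.755 = 0.661.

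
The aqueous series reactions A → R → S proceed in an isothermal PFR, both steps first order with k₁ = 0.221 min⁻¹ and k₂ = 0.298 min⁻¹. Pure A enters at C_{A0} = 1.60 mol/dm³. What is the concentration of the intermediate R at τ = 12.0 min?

0.195 mol/dm³

For first-order series with pure A initially, C_R(τ) = k₁C_{A0}/(k₂−k₁)·(e^(−k₁τ) − e^(−k₂τ)).
e^(−k₁τ) = e^(−0.221×12.0) = e^(−2.652) = 0.07051; e^(−k₂τ) = e^(−3.576) = 0.02799.
C_R = 0.221×1.60/(0.298−0.221) × (0.07051−0.02799) = 4.592×0.04252 = 0.1953 mol/dm³.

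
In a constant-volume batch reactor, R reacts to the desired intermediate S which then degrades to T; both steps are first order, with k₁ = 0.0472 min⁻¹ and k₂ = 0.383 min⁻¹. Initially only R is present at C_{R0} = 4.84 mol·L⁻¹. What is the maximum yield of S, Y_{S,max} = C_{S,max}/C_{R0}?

0.0918

For a first-order series the maximum intermediate yield is C_{S,max}/C_{R0} = (k₁/k₂)^[k₂/(k₂−k₁)].
= (0.0472/0.383)^(0.383/(0.383−0.0472)) = (0.1232)^(1.141) = 0.09182.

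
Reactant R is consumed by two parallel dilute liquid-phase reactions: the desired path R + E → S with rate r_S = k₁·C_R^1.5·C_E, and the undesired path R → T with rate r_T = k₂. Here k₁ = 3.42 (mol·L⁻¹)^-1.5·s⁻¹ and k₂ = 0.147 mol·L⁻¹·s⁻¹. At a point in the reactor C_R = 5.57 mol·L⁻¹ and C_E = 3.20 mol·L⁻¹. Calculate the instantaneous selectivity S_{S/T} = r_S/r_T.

979

S_{S/T} = r_S/r_T = (k₁·C_R^1.5·C_E)/(k₂) = (k₁/k₂)·C_R^1.5·C_E.
= (3.42×5.570^1.5×3.200) / (0.147) = 143.9/0.1470 = 979.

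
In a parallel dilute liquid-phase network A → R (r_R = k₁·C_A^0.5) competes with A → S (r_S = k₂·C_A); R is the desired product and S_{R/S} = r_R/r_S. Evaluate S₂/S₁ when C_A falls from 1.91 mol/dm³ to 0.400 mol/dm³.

S_{R/S} = (k₁/k₂)·C_A^-0.5, so S₂/S₁ = (C_{A,2}/C_{A,1})^-0.5.
= (0.400/1.91)^(-0.5) = (0.2094)^(-0.5) = 2.19.

2.19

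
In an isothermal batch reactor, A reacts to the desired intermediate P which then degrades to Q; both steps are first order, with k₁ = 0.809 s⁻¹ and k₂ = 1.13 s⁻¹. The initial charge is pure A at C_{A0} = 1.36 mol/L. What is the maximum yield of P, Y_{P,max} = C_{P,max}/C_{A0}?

For a first-order series the maximum intermediate yield is C_{P,max}/C_{A0} = (k₁/k₂)^[k₂/(k₂−k₁)].
= (0.809/1.13)^(1.13/(1.13−0.809)) = (0.7159)^(3.520) = 0.3084.

0.308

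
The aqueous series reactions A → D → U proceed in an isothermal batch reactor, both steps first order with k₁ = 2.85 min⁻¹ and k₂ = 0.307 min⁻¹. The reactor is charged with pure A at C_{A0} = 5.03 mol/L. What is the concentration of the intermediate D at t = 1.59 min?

Solving the coupled first-order balances gives C_D(t) = [k₁/(k₂−k₁)]·C_{A0}·(e^(−k₁t) − e^(−k₂t)).
e^(−k₁t) = e^(−2.85×1.59) = e^(−4.532) = 0.01076; e^(−k₂t) = e^(−0.4881) = 0.6138.
C_D = 2.85×5.03/(0.307−2.85) × (0.01076−0.6138) = (-5.637)×(-0.6030) = 3.399 mol/L.

3.40 mol/L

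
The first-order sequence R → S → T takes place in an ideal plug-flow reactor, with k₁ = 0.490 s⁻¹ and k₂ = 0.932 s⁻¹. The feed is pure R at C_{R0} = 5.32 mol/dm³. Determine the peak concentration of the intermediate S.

1.37 mol/dm³

For a first-order series the maximum intermediate yield is C_{S,max}/C_{R0} = (k₁/k₂)^[k₂/(k₂−k₁)].
= (0.490/0.932)^(0.932/(0.932−0.490)) = (0.5258)^(2.109) = 0.2578.
C_{S,max} = 0.2578×5.32 = 1.37 mol/dm³.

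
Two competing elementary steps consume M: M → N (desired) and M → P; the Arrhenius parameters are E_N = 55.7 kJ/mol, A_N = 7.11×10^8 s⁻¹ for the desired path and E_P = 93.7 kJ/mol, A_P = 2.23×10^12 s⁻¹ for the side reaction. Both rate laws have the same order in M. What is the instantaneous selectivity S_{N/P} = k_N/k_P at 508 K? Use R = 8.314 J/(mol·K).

2.58

k_N/k_P = (A_N/A_P)·exp[−(E_N−E_P)/(RT)] = (A_N/A_P)·exp[(E_P−E_N)/(RT)].
(E_P−E_N)/(RT) = (93.7−55.7)×10³/(8.314×508) = 38000/4224 = 8.997.
k_N/k_P = (7.11×10^8/2.23×10^12)·exp(8.997) = 3.188×10^-4 × 8081 = 2.58.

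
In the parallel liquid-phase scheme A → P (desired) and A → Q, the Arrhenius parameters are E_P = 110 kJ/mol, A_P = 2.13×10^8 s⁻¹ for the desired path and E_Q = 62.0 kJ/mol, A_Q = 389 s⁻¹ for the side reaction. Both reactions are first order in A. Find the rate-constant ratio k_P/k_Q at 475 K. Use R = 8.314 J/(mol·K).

Since both paths have the same order in A, the concentration cancels and S_{P/Q} = k_P/k_Q = (A_P/A_Q)·exp[(E_Q−E_P)/(RT)].
(E_Q−E_P)/(RT) = (62.0−110)×10³/(8.314×475) = -48000/3949 = -12.15.
k_P/k_Q = (2.13×10^8/389)·exp(-12.15) = 5.476×10^5 × 5.265×10^-6 = 2.88.

2.88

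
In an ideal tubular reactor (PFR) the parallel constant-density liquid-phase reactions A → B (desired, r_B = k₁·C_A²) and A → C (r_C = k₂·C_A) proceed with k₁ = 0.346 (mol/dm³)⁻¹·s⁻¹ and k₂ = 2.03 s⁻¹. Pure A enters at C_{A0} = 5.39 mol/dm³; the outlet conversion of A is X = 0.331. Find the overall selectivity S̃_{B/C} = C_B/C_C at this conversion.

0.762

C_A = C_{A0}(1−X) = 3.606 mol/dm³.
Along a PFR/batch, dC_C/dC_A = −r_C/(r_B+r_C) = −k₂/(k₂+k₁·C_A).
Integrating from C_{A0} to C_A: C_C = (2.03/0.346)·ln[(2.03+0.346·5.39)/(2.03+0.346·3.61)] = 5.867·ln(3.895/3.278) = 1.012 mol/dm³.
Then C_B = (C_{A0}−C_A) − C_C = 1.784 − 1.012 = 0.7717 mol/dm³.
S̃_{B/C} = C_B/C_C = 0.7717/1.012 = 0.762.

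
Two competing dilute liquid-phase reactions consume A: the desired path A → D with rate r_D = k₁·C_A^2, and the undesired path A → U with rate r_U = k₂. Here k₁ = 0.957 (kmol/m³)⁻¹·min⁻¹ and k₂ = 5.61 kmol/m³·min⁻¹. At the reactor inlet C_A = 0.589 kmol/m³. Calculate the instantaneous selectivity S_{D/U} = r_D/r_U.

S_{D/U} = r_D/r_U = (k₁·C_A^2)/(k₂) = (k₁/k₂)·C_A^2.
= (0.957×0.5890^2) / (5.61) = 0.3320/5.610 = 0.0592.

0.0592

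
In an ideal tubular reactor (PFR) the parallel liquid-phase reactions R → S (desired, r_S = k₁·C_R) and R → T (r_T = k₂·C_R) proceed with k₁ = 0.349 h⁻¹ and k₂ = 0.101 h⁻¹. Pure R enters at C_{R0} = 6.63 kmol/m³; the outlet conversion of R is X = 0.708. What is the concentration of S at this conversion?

C_R = C_{R0}(1−X) = 1.936 kmol/m³.
Both paths are first order in R, so the instantaneous fraction to S is constant: dC_S/d(−C_R) = k₁/(k₁+k₂) = 0.7756.
C_S = 0.7756·(C_{R0}−C_R) = 0.7756×4.694 = 3.64 kmol/m³.

3.64 kmol/m³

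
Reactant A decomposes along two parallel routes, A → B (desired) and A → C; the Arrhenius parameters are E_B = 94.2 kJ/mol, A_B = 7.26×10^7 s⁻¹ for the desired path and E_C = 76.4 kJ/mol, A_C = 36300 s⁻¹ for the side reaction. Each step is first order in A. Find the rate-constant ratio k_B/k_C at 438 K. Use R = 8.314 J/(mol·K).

With equal orders, S_{B/C} = k_B/k_C = (A_B/A_C)·exp[(E_C−E_B)/(RT)].
(E_C−E_B)/(RT) = (76.4−94.2)×10³/(8.314×438) = -17800/3642 = -4.888.
k_B/k_C = (7.26×10^7/36300)·exp(-4.888) = 2000 × 0.007536 = 15.1.

15.1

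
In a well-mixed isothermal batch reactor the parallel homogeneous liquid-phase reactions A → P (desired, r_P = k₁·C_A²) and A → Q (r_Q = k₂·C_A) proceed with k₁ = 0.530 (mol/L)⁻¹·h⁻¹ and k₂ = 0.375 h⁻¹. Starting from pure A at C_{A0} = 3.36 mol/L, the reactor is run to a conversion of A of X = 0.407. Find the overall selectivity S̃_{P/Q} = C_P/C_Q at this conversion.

3.72

C_A = C_{A0}(1−X) = 1.992 mol/L.
Along a PFR/batch, dC_Q/dC_A = −r_Q/(r_P+r_Q) = −k₂/(k₂+k₁·C_A).
Integrating from C_{A0} to C_A: C_Q = (0.375/0.530)·ln[(0.375+0.530·3.36)/(0.375+0.530·1.99)] = 0.7075·ln(2.156/1.431) = 0.2899 mol/L.
Then C_P = (C_{A0}−C_A) − C_Q = 1.368 − 0.2899 = 1.078 mol/L.
S̃_{P/Q} = C_P/C_Q = 1.078/0.2899 = 3.72.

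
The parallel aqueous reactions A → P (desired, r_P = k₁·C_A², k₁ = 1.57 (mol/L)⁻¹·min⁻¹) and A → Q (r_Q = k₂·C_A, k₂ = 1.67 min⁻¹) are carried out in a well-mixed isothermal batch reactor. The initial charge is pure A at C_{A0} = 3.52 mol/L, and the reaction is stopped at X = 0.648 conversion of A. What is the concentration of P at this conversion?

1.55 mol/L

C_A = C_{A0}(1−X) = 1.239 mol/L.
Along a PFR/batch, dC_Q/dC_A = −r_Q/(r_P+r_Q) = −k₂/(k₂+k₁·C_A).
Integrating from C_{A0} to C_A: C_Q = (1.67/1.57)·ln[(1.67+1.57·3.52)/(1.67+1.57·1.24)] = 1.064·ln(7.196/3.615) = 0.7323 mol/L.
Then C_P = (C_{A0}−C_A) − C_Q = 2.281 − 0.7323 = 1.549 mol/L.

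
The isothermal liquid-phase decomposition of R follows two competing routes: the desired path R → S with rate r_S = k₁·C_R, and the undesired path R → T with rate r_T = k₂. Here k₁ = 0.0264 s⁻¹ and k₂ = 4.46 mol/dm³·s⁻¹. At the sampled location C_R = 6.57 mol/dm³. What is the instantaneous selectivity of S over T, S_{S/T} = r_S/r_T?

S_{S/T} = r_S/r_T = (k₁·C_R)/(k₂) = (k₁/k₂)·C_R.
= (0.0264×6.570) / (4.46) = 0.1734/4.460 = 0.0389.
Since the desired path is higher order in R, keeping C_R high (PFR or concentrated feed) favours S.

0.0389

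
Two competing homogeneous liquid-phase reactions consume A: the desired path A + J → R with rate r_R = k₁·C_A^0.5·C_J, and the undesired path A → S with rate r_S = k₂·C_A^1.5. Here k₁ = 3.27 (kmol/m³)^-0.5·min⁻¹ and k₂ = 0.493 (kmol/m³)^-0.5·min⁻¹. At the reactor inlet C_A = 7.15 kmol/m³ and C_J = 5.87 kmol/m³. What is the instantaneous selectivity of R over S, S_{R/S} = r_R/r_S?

5.45

S_{R/S} = r_R/r_S = (k₁·C_A^0.5·C_J)/(k₂·C_A^1.5) = (k₁/k₂)·C_A⁻¹·C_J.
= (3.27×7.150^0.5×5.870) / (0.493×7.150^1.5) = 51.33/9.426 = 5.45.
The undesired path is higher order in A, so low C_A (CSTR or dilute feed) favours R.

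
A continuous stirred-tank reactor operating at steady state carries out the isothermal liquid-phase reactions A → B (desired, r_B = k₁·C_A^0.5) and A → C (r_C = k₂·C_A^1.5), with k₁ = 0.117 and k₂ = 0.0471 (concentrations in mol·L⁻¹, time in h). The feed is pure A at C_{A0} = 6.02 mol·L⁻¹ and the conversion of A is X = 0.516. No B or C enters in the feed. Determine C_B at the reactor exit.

1.43 mol·L⁻¹

Exit C_A = C_{A0}(1−X) = 6.02×0.484 = 2.914 mol·L⁻¹.
In a CSTR the entire volume is at exit conditions, so r_B = 0.117×2.914^0.5 = 0.1997 and r_C = 0.0471×2.914^1.5 = 0.2343.
Fraction of consumed A going to B: r_B/(r_B+r_C) = 0.4602.
C_B = 0.4602·C_{A0}·X = 0.4602×6.02×0.516 = 1.43 mol·L⁻¹.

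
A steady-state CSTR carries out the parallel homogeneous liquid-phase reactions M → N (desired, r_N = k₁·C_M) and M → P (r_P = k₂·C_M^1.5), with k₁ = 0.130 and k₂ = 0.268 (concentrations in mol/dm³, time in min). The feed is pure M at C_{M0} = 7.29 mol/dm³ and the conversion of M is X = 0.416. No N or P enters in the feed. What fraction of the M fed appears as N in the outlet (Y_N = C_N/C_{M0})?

0.0792

Exit C_M = C_{M0}(1−X) = 7.29×0.584 = 4.257 mol/dm³.
Rates in a CSTR are evaluated at the outlet concentration: r_N = 0.130×4.257 = 0.5535, r_P = 0.268×4.257^1.5 = 2.354.
Fraction of consumed M going to N: r_N/(r_N+r_P) = 0.1903.
C_N = 0.1903·C_{M0}·X = 0.1903×7.29×0.416 = 0.577 mol/dm³; Y_N = C_N/C_{M0} = 0.0792.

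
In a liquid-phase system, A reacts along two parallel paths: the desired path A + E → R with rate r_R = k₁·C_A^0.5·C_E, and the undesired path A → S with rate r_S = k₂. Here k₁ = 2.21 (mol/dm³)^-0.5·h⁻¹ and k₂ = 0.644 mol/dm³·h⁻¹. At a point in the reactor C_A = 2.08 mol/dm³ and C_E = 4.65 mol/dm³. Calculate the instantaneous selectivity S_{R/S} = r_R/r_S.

23.0

S_{R/S} = r_R/r_S = (k₁·C_A^0.5·C_E)/(k₂) = (k₁/k₂)·C_A^0.5·C_E.
= (2.21×2.080^0.5×4.650) / (0.644) = 14.82/0.6440 = 23.0.
Since the desired path is higher order in A, keeping C_A high (PFR or concentrated feed) favours R.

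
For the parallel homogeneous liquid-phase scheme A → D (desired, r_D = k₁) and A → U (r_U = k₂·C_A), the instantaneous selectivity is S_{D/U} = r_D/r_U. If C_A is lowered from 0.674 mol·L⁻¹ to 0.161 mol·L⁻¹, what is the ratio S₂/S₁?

4.19

S_{D/U} = (k₁/k₂)·C_A⁻¹, so S₂/S₁ = (C_{A,2}/C_{A,1})⁻¹.
= 0.674/0.161 = 4.19.
Selectivity toward D rises as C_A falls — low-concentration operation is favoured.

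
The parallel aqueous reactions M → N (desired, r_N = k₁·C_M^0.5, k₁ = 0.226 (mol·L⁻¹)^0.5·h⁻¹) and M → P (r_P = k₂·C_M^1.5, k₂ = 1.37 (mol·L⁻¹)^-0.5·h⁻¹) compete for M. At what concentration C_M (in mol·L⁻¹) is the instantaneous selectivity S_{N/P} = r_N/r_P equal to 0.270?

0.611 mol·L⁻¹

S_{N/P} = (k₁/k₂)·C_M⁻¹ ⇒ C_M = (S·k₂/k₁)^(-1).
= (0.270×1.37/0.226)^(-1) = (1.637)^(-1) = 0.611 mol·L⁻¹.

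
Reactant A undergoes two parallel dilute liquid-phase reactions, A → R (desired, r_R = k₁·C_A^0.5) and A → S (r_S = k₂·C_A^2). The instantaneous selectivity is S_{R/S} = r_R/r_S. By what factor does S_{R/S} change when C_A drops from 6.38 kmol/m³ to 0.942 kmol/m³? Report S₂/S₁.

S_{R/S} = (k₁/k₂)·C_A^-1.5, so S₂/S₁ = (C_{A,2}/C_{A,1})^-1.5.
= (0.942/6.38)^(-1.5) = (0.1476)^(-1.5) = 17.6.
Selectivity toward R rises as C_A falls — low-concentration operation is favoured.

17.6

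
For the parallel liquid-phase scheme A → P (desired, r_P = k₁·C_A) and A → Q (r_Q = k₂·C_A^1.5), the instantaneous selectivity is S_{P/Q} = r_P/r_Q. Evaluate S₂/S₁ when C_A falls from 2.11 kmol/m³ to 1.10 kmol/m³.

S_{P/Q} = (k₁/k₂)·C_A^-0.5, so S₂/S₁ = (C_{A,2}/C_{A,1})^-0.5.
= (1.10/2.11)^(-0.5) = (0.5213)^(-0.5) = 1.38.
Selectivity toward P rises as C_A falls — low-concentration operation is favoured.

1.38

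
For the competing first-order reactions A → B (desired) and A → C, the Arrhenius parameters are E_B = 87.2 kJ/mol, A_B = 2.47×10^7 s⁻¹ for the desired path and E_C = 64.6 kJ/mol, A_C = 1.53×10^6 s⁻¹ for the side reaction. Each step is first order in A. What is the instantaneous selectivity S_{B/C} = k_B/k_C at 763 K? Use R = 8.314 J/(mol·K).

0.458

With equal orders, S_{B/C} = k_B/k_C = (A_B/A_C)·exp[(E_C−E_B)/(RT)].
(E_C−E_B)/(RT) = (64.6−87.2)×10³/(8.314×763) = -22600/6344 = -3.563.
k_B/k_C = (2.47×10^7/1.53×10^6)·exp(-3.563) = 16.14 × 0.02836 = 0.458.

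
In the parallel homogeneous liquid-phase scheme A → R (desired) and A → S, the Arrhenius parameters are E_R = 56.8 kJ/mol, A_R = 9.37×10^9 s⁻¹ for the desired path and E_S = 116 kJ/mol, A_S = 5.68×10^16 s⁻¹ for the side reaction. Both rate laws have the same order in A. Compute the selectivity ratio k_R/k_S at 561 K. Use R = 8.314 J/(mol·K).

Since both paths have the same order in A, the concentration cancels and S_{R/S} = k_R/k_S = (A_R/A_S)·exp[(E_S−E_R)/(RT)].
(E_S−E_R)/(RT) = (116−56.8)×10³/(8.314×561) = 59200/4664 = 12.69.
k_R/k_S = (9.37×10^9/5.68×10^16)·exp(12.69) = 1.650×10^-7 × 3.253×10^5 = 0.0537.

0.0537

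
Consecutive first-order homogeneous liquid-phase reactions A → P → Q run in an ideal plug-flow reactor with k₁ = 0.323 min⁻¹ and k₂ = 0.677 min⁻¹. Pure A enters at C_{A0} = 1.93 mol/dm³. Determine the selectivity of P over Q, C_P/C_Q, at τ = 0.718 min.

Solving the coupled first-order balances gives C_P(τ) = [k₁/(k₂−k₁)]·C_{A0}·(e^(−k₁τ) − e^(−k₂τ)).
e^(−k₁τ) = e^(−0.323×0.718) = e^(−0.2319) = 0.7930; e^(−k₂τ) = e^(−0.4861) = 0.6150.
C_P = 0.323×1.93/(0.677−0.323) × (0.7930−0.6150) = 1.761×0.1780 = 0.3134 mol/dm³.
C_A = C_{A0}e^(−k₁τ) = 1.531 mol/dm³, so C_Q = C_{A0}−C_A−C_P = 0.08605 mol/dm³; C_P/C_Q = 3.64.

3.64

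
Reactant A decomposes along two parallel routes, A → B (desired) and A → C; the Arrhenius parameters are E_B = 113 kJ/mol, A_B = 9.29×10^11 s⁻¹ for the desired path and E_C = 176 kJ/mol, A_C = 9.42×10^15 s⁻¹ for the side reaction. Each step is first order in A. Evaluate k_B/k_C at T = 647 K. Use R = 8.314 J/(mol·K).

With equal orders, S_{B/C} = k_B/k_C = (A_B/A_C)·exp[(E_C−E_B)/(RT)].
(E_C−E_B)/(RT) = (176−113)×10³/(8.314×647) = 63000/5379 = 11.71.
k_B/k_C = (9.29×10^11/9.42×10^15)·exp(11.71) = 9.862×10^-5 × 1.220×10^5 = 12.0.
Since E_B < E_C, lowering the temperature improves selectivity toward B.

12.0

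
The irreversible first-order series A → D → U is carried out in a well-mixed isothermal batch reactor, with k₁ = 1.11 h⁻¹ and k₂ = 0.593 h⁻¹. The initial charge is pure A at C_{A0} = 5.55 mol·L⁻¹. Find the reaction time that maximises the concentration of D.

For first-order series the maximum of C_D occurs at t_opt = ln(k₂/k₁)/(k₂−k₁).
= ln(0.593/1.11)/(0.593−1.11) = ln(0.5342)/-0.5170 = -0.6269/-0.5170 = 1.21 h.

1.21 h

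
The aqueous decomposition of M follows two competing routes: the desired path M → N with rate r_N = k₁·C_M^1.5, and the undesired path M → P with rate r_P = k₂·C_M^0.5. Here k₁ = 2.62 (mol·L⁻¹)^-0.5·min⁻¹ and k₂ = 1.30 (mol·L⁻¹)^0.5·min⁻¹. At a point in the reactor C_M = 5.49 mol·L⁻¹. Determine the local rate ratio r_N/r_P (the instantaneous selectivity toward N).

S_{N/P} = r_N/r_P = (k₁·C_M^1.5)/(k₂·C_M^0.5) = (k₁/k₂)·C_M.
= (2.62×5.490^1.5) / (1.30×5.490^0.5) = 33.70/3.046 = 11.1.
Since the desired path is higher order in M, keeping C_M high (PFR or concentrated feed) favours N.

11.1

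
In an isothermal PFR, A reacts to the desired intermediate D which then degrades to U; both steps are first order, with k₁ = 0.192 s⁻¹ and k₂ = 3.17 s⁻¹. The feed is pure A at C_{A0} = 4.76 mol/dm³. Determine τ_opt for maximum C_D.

0.942 s

The intermediate peaks when r₁ = r₂, i.e. k₁e^(−k₁τ) = k₂e^(−k₂τ), giving τ_opt = ln(k₂/k₁)/(k₂−k₁).
= ln(3.17/0.192)/(3.17−0.192) = ln(16.51)/2.978 = 2.804/2.978 = 0.942 s.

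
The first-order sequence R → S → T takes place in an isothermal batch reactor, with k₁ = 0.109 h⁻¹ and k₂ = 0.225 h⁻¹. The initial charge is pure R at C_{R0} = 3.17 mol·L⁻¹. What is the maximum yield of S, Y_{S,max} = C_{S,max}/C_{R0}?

0.245

For a first-order series the maximum intermediate yield is C_{S,max}/C_{R0} = (k₁/k₂)^[k₂/(k₂−k₁)].
= (0.109/0.225)^(0.225/(0.225−0.109)) = (0.4844)^(1.940) = 0.2452.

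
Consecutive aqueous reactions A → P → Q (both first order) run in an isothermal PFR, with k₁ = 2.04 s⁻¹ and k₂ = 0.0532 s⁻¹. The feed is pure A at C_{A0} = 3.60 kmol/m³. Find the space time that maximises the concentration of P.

The intermediate peaks when r₁ = r₂, i.e. k₁e^(−k₁τ) = k₂e^(−k₂τ), giving τ_opt = ln(k₂/k₁)/(k₂−k₁).
= ln(0.0532/2.04)/(0.0532−2.04) = ln(0.02608)/-1.987 = -3.647/-1.987 = 1.84 s.

1.84 s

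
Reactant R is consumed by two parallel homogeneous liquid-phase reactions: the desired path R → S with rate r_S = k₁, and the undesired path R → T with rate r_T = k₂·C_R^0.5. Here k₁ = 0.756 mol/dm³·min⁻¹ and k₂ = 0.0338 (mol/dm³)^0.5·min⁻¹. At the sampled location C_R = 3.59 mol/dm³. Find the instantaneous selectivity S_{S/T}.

11.8

S_{S/T} = r_S/r_T = (k₁)/(k₂·C_R^0.5) = (k₁/k₂)·C_R^-0.5.
= (0.756) / (0.0338×3.590^0.5) = 0.7560/0.06404 = 11.8.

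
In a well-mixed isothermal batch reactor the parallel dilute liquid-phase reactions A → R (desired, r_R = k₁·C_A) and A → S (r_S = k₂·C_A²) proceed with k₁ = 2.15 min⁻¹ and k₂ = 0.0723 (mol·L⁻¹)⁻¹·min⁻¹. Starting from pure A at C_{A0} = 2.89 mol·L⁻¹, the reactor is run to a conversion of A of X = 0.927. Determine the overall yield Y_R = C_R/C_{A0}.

0.882

C_A = C_{A0}(1−X) = 0.2110 mol·L⁻¹.
Along a PFR/batch, dC_R/dC_A = −r_R/(r_R+r_S) = −k₁/(k₁+k₂·C_A).
Integrating from C_{A0} to C_A: C_R = (2.15/0.0723)·ln[(2.15+0.0723·2.89)/(2.15+0.0723·0.211)] = 29.74·ln(2.359/2.165) = 2.548 mol·L⁻¹.
Y_R = C_R/C_{A0} = 2.548/2.89 = 0.882.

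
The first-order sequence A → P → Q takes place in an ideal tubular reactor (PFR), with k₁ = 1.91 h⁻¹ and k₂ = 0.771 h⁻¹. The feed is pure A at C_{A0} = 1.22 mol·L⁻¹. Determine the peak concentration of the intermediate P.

For a first-order series the maximum intermediate yield is C_{P,max}/C_{A0} = (k₁/k₂)^[k₂/(k₂−k₁)].
= (1.91/0.771)^(0.771/(0.771−1.91)) = (2.477)^(-0.6769) = 0.5411.
C_{P,max} = 0.5411×1.22 = 0.660 mol·L⁻¹.

0.660 mol·L⁻¹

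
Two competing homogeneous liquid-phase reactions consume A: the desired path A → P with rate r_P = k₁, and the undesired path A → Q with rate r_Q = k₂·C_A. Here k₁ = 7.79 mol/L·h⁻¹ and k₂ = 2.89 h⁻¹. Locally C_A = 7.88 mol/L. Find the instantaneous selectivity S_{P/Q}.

S_{P/Q} = r_P/r_Q = (k₁)/(k₂·C_A) = (k₁/k₂)·C_A⁻¹.
= (7.79) / (2.89×7.880) = 7.790/22.77 = 0.342.
The undesired path is higher order in A, so low C_A (CSTR or dilute feed) favours P.

0.342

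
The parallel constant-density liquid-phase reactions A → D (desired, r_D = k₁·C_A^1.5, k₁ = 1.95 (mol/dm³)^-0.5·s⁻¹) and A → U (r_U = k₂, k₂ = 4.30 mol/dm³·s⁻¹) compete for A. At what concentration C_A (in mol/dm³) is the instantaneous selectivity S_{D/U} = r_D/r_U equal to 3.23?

3.70 mol/dm³

S_{D/U} = (k₁/k₂)·C_A^1.5 ⇒ C_A = (S·k₂/k₁)^(1/1.5).
= (3.23×4.30/1.95)^(0.6667) = (7.123)^(0.6667) = 3.70 mol/dm³.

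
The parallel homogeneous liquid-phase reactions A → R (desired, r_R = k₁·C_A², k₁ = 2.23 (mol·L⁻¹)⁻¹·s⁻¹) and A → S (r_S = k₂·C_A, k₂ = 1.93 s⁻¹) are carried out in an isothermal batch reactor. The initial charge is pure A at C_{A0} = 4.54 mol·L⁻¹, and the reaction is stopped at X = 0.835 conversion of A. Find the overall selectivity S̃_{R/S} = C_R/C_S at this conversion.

2.62

C_A = C_{A0}(1−X) = 0.7491 mol·L⁻¹.
Along a PFR/batch, dC_S/dC_A = −r_S/(r_R+r_S) = −k₂/(k₂+k₁·C_A).
Integrating from C_{A0} to C_A: C_S = (1.93/2.23)·ln[(1.93+2.23·4.54)/(1.93+2.23·0.749)] = 0.8655·ln(12.05/3.600) = 1.046 mol·L⁻¹.
Then C_R = (C_{A0}−C_A) − C_S = 3.791 − 1.046 = 2.745 mol·L⁻¹.
S̃_{R/S} = C_R/C_S = 2.745/1.046 = 2.62.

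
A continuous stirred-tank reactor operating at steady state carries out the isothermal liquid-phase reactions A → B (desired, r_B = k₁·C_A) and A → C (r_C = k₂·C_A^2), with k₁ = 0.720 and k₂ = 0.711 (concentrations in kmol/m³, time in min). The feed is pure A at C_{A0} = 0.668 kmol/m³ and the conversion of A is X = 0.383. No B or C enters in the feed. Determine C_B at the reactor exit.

0.182 kmol/m³

Exit C_A = C_{A0}(1−X) = 0.668×0.617 = 0.4122 kmol/m³.
Rates in a CSTR are evaluated at the outlet concentration: r_B = 0.720×0.4122 = 0.2968, r_C = 0.711×0.4122^2 = 0.1208.
Fraction of consumed A going to B: r_B/(r_B+r_C) = 0.7107.
C_B = 0.7107·C_{A0}·X = 0.7107×0.668×0.383 = 0.182 kmol/m³.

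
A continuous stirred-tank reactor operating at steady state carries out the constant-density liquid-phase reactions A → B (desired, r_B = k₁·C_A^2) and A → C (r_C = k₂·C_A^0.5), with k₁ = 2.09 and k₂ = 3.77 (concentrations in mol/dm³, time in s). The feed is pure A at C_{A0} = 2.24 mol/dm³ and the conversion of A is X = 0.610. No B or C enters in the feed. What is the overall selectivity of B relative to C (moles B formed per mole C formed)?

0.453

Exit C_A = C_{A0}(1−X) = 2.24×0.390 = 0.8736 mol/dm³.
Rates in a CSTR are evaluated at the outlet concentration: r_B = 2.09×0.8736^2 = 1.595, r_C = 3.77×0.8736^0.5 = 3.524.
Overall selectivity = C_B/C_C = r_Bτ/(r_Cτ) = r_B/r_C = 0.453.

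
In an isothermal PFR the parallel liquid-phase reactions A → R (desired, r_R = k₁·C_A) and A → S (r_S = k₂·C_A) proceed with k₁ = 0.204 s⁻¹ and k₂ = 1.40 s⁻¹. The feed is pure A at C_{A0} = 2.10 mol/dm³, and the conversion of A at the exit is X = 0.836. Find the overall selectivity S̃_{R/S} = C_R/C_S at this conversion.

0.146

C_A = C_{A0}(1−X) = 0.3444 mol/dm³.
Both paths are first order in A, so the instantaneous fraction to R is constant: dC_R/d(−C_A) = k₁/(k₁+k₂) = 0.1272.
C_R = 0.1272·(C_{A0}−C_A) = 0.1272×1.756 = 0.223 mol/dm³.
C_S = (C_{A0}−C_A)−C_R = 1.532 mol/dm³; S̃_{R/S} = 0.2233/1.532 = 0.146.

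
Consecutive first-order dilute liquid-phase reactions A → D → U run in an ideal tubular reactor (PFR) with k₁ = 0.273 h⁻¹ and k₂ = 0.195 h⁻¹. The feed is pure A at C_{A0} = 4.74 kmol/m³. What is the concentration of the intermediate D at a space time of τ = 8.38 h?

The intermediate concentration in a first-order A→B→C sequence is C_D = k₁C_{A0}(e^(−k₁τ) − e^(−k₂τ))/(k₂−k₁).
e^(−k₁τ) = e^(−0.273×8.38) = e^(−2.288) = 0.1015; e^(−k₂τ) = e^(−1.634) = 0.1951.
C_D = 0.273×4.74/(0.195−0.273) × (0.1015−0.1951) = (-16.59)×(-0.09363) = 1.553 kmol/m³.

1.55 kmol/m³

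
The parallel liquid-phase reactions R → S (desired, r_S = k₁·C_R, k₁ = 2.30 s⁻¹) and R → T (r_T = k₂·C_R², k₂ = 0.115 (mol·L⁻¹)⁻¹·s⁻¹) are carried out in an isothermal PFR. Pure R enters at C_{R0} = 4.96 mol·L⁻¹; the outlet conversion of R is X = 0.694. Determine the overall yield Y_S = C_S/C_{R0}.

C_R = C_{R0}(1−X) = 1.518 mol·L⁻¹.
Along a PFR/batch, dC_S/dC_R = −r_S/(r_S+r_T) = −k₁/(k₁+k₂·C_R).
Integrating from C_{R0} to C_R: C_S = (2.30/0.115)·ln[(2.30+0.115·4.96)/(2.30+0.115·1.52)] = 20.00·ln(2.870/2.475) = 2.968 mol·L⁻¹.
Y_S = C_S/C_{R0} = 2.968/4.96 = 0.598.

0.598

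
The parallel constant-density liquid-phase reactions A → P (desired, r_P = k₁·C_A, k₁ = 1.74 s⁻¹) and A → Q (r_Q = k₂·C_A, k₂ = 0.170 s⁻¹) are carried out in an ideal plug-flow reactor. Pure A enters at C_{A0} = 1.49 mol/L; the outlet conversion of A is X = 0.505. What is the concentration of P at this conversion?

C_A = C_{A0}(1−X) = 0.7376 mol/L.
Both paths are first order in A, so the instantaneous fraction to P is constant: dC_P/d(−C_A) = k₁/(k₁+k₂) = 0.9110.
C_P = 0.9110·(C_{A0}−C_A) = 0.9110×0.7524 = 0.685 mol/L.

0.685 mol/L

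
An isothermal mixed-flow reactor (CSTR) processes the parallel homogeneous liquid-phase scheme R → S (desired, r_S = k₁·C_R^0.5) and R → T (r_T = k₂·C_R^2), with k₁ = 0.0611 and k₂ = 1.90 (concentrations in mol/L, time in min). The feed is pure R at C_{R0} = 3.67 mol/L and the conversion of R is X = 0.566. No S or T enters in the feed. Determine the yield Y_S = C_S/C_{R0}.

Exit C_R = C_{R0}(1−X) = 3.67×0.434 = 1.593 mol/L.
A CSTR operates uniformly at the exit composition, giving r_S = 0.07711 and r_T = 4.820 (each k·C_R^n at C_R = 1.593).
Fraction of consumed R going to S: r_S/(r_S+r_T) = 0.01575.
C_S = 0.01575·C_{R0}·X = 0.01575×3.67×0.566 = 0.0327 mol/L; Y_S = C_S/C_{R0} = 0.00891.

0.00891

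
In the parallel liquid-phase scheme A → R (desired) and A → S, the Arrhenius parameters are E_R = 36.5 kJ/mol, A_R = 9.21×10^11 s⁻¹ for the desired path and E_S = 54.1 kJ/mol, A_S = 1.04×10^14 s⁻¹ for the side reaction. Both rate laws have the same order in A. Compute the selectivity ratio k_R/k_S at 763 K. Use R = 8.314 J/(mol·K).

0.142

k_R/k_S = (A_R/A_S)·exp[−(E_R−E_S)/(RT)] = (A_R/A_S)·exp[(E_S−E_R)/(RT)].
(E_S−E_R)/(RT) = (54.1−36.5)×10³/(8.314×763) = 17600/6344 = 2.774.
k_R/k_S = (9.21×10^11/1.04×10^14)·exp(2.774) = 0.008856 × 16.03 = 0.142.
Since E_R < E_S, lowering the temperature improves selectivity toward R.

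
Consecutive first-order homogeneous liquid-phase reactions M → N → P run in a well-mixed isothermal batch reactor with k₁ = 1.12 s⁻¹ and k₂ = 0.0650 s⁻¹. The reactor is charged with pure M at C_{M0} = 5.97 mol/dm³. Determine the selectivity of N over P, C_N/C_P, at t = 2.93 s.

6.71

The intermediate concentration in a first-order A→B→C sequence is C_N = k₁C_{M0}(e^(−k₁t) − e^(−k₂t))/(k₂−k₁).
e^(−k₁t) = e^(−1.12×2.93) = e^(−3.282) = 0.03757; e^(−k₂t) = e^(−0.1905) = 0.8266.
C_N = 1.12×5.97/(0.0650−1.12) × (0.03757−0.8266) = (-6.338)×(-0.7890) = 5.001 mol/dm³.
C_M = C_{M0}e^(−k₁t) = 0.2243 mol/dm³, so C_P = C_{M0}−C_M−C_N = 0.7451 mol/dm³; C_N/C_P = 6.71.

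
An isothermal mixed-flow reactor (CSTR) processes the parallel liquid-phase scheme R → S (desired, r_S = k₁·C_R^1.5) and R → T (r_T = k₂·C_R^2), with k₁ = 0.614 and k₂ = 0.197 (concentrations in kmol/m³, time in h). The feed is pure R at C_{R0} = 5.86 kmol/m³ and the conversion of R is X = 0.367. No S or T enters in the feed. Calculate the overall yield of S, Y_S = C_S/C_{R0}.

0.227

Exit C_R = C_{R0}(1−X) = 5.86×0.633 = 3.709 kmol/m³.
In a CSTR the entire volume is at exit conditions, so r_S = 0.614×3.709^1.5 = 4.387 and r_T = 0.197×3.709^2 = 2.711.
Fraction of consumed R going to S: r_S/(r_S+r_T) = 0.6181.
C_S = 0.6181·C_{R0}·X = 0.6181×5.86×0.367 = 1.33 kmol/m³; Y_S = C_S/C_{R0} = 0.227.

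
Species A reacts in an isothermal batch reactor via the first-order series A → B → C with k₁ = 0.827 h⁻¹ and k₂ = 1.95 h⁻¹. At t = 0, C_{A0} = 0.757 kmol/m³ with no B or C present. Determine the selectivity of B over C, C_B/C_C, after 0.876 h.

The intermediate concentration in a first-order A→B→C sequence is C_B = k₁C_{A0}(e^(−k₁t) − e^(−k₂t))/(k₂−k₁).
e^(−k₁t) = e^(−0.827×0.876) = e^(−0.7245) = 0.4846; e^(−k₂t) = e^(−1.708) = 0.1812.
C_B = 0.827×0.757/(1.95−0.827) × (0.4846−0.1812) = 0.5575×0.3034 = 0.1691 kmol/m³.
C_A = C_{A0}e^(−k₁t) = 0.3668 kmol/m³, so C_C = C_{A0}−C_A−C_B = 0.2210 kmol/m³; C_B/C_C = 0.765.

0.765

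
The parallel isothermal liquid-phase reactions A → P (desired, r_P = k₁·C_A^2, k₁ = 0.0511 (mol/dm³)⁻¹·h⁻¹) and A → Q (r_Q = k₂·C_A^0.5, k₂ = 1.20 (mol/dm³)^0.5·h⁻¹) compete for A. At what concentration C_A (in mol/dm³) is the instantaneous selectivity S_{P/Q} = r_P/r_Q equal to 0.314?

S_{P/Q} = (k₁/k₂)·C_A^1.5 ⇒ C_A = (S·k₂/k₁)^(1/1.5).
= (0.314×1.20/0.0511)^(0.6667) = (7.374)^(0.6667) = 3.79 mol/dm³.

3.79 mol/dm³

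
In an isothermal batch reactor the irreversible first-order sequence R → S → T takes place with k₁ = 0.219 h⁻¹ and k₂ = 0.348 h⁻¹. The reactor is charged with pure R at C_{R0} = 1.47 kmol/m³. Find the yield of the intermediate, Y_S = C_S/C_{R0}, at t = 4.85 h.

0.273

The intermediate concentration in a first-order A→B→C sequence is C_S = k₁C_{R0}(e^(−k₁t) − e^(−k₂t))/(k₂−k₁).
e^(−k₁t) = e^(−0.219×4.85) = e^(−1.062) = 0.3457; e^(−k₂t) = e^(−1.688) = 0.1849.
C_S = 0.219×1.47/(0.348−0.219) × (0.3457−0.1849) = 2.496×0.1608 = 0.4013 kmol/m³.
Y_S = C_S/C_{R0} = 0.4013/1.47 = 0.273.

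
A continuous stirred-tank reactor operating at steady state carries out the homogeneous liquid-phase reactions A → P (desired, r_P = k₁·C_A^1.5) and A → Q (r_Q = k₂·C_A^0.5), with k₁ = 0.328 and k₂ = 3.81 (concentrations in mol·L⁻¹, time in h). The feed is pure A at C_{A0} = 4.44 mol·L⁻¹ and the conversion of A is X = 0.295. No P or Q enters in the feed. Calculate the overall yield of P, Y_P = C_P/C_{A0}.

Exit C_A = C_{A0}(1−X) = 4.44×0.705 = 3.130 mol·L⁻¹.
In a CSTR the entire volume is at exit conditions, so r_P = 0.328×3.130^1.5 = 1.816 and r_Q = 3.81×3.130^0.5 = 6.741.
Fraction of consumed A going to P: r_P/(r_P+r_Q) = 0.2123.
C_P = 0.2123·C_{A0}·X = 0.2123×4.44×0.295 = 0.278 mol·L⁻¹; Y_P = C_P/C_{A0} = 0.0626.

0.0626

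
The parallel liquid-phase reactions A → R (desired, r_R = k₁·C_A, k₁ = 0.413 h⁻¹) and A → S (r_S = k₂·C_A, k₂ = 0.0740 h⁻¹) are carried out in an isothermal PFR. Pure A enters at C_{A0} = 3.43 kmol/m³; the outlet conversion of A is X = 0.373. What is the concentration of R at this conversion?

1.08 kmol/m³

C_A = C_{A0}(1−X) = 2.151 kmol/m³.
Both paths are first order in A, so the instantaneous fraction to R is constant: dC_R/d(−C_A) = k₁/(k₁+k₂) = 0.8480.
C_R = 0.8480·(C_{A0}−C_A) = 0.8480×1.279 = 1.08 kmol/m³.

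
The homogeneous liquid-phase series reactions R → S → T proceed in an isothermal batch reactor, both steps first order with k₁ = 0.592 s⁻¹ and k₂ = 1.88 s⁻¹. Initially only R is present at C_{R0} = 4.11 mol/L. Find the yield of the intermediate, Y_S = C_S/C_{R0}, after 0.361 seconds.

0.138

For first-order series with pure R initially, C_S(t) = k₁C_{R0}/(k₂−k₁)·(e^(−k₁t) − e^(−k₂t)).
e^(−k₁t) = e^(−0.592×0.361) = e^(−0.2137) = 0.8076; e^(−k₂t) = e^(−0.6787) = 0.5073.
C_S = 0.592×4.11/(1.88−0.592) × (0.8076−0.5073) = 1.889×0.3003 = 0.5673 mol/L.
Y_S = C_S/C_{R0} = 0.5673/4.11 = 0.138.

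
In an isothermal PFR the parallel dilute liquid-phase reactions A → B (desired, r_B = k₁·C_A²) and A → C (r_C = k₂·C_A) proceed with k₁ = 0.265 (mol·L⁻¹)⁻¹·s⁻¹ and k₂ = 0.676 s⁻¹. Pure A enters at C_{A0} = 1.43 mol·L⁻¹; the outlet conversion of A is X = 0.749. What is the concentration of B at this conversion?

C_A = C_{A0}(1−X) = 0.3589 mol·L⁻¹.
Along a PFR/batch, dC_C/dC_A = −r_C/(r_B+r_C) = −k₂/(k₂+k₁·C_A).
Integrating from C_{A0} to C_A: C_C = (0.676/0.265)·ln[(0.676+0.265·1.43)/(0.676+0.265·0.359)] = 2.551·ln(1.055/0.7711) = 0.7995 mol·L⁻¹.
Then C_B = (C_{A0}−C_A) − C_C = 1.071 − 0.7995 = 0.2716 mol·L⁻¹.

0.272 mol·L⁻¹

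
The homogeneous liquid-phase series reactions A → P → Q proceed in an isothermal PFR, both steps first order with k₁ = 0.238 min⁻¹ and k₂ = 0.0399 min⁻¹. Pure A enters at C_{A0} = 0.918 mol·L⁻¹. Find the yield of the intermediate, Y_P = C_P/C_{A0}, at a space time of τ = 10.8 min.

0.689

For first-order series with pure A initially, C_P(τ) = k₁C_{A0}/(k₂−k₁)·(e^(−k₁τ) − e^(−k₂τ)).
e^(−k₁τ) = e^(−0.238×10.8) = e^(−2.570) = 0.07650; e^(−k₂τ) = e^(−0.4309) = 0.6499.
C_P = 0.238×0.918/(0.0399−0.238) × (0.07650−0.6499) = (-1.103)×(-0.5734) = 0.6324 mol·L⁻¹.
Y_P = C_P/C_{A0} = 0.6324/0.918 = 0.689.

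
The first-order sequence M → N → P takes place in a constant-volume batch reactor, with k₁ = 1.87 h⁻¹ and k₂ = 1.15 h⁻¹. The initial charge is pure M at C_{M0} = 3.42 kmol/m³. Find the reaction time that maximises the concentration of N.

0.675 h

The intermediate peaks when r₁ = r₂, i.e. k₁e^(−k₁t) = k₂e^(−k₂t), giving t_opt = ln(k₂/k₁)/(k₂−k₁).
= ln(1.15/1.87)/(1.15−1.87) = ln(0.6150)/-0.7200 = -0.4862/-0.7200 = 0.675 h.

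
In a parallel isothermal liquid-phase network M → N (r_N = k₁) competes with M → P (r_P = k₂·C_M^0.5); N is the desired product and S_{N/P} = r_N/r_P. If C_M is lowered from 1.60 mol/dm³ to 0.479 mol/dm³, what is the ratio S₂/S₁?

1.83

S_{N/P} = (k₁/k₂)·C_M^-0.5, so S₂/S₁ = (C_{M,2}/C_{M,1})^-0.5.
= (0.479/1.60)^(-0.5) = (0.2994)^(-0.5) = 1.83.
Selectivity toward N rises as C_M falls — low-concentration operation is favoured.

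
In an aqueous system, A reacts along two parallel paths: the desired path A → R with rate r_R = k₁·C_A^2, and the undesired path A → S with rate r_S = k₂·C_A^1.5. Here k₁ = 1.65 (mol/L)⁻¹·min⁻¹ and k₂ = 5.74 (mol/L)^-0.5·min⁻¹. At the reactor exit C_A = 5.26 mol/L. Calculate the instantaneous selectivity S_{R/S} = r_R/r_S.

0.659

S_{R/S} = r_R/r_S = (k₁·C_A^2)/(k₂·C_A^1.5) = (k₁/k₂)·C_A^0.5.
= (1.65×5.260^2) / (5.74×5.260^1.5) = 45.65/69.25 = 0.659.
Since the desired path is higher order in A, keeping C_A high (PFR or concentrated feed) favours R.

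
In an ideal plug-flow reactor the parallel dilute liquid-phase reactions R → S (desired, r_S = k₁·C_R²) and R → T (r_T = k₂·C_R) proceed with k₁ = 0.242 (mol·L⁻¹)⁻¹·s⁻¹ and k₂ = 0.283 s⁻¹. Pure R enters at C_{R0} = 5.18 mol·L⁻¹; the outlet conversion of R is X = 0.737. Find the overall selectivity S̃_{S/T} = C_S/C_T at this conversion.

2.55

C_R = C_{R0}(1−X) = 1.362 mol·L⁻¹.
Along a PFR/batch, dC_T/dC_R = −r_T/(r_S+r_T) = −k₂/(k₂+k₁·C_R).
Integrating from C_{R0} to C_R: C_T = (0.283/0.242)·ln[(0.283+0.242·5.18)/(0.283+0.242·1.36)] = 1.169·ln(1.537/0.6127) = 1.075 mol·L⁻¹.
Then C_S = (C_{R0}−C_R) − C_T = 3.818 − 1.075 = 2.742 mol·L⁻¹.
S̃_{S/T} = C_S/C_T = 2.742/1.075 = 2.55.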